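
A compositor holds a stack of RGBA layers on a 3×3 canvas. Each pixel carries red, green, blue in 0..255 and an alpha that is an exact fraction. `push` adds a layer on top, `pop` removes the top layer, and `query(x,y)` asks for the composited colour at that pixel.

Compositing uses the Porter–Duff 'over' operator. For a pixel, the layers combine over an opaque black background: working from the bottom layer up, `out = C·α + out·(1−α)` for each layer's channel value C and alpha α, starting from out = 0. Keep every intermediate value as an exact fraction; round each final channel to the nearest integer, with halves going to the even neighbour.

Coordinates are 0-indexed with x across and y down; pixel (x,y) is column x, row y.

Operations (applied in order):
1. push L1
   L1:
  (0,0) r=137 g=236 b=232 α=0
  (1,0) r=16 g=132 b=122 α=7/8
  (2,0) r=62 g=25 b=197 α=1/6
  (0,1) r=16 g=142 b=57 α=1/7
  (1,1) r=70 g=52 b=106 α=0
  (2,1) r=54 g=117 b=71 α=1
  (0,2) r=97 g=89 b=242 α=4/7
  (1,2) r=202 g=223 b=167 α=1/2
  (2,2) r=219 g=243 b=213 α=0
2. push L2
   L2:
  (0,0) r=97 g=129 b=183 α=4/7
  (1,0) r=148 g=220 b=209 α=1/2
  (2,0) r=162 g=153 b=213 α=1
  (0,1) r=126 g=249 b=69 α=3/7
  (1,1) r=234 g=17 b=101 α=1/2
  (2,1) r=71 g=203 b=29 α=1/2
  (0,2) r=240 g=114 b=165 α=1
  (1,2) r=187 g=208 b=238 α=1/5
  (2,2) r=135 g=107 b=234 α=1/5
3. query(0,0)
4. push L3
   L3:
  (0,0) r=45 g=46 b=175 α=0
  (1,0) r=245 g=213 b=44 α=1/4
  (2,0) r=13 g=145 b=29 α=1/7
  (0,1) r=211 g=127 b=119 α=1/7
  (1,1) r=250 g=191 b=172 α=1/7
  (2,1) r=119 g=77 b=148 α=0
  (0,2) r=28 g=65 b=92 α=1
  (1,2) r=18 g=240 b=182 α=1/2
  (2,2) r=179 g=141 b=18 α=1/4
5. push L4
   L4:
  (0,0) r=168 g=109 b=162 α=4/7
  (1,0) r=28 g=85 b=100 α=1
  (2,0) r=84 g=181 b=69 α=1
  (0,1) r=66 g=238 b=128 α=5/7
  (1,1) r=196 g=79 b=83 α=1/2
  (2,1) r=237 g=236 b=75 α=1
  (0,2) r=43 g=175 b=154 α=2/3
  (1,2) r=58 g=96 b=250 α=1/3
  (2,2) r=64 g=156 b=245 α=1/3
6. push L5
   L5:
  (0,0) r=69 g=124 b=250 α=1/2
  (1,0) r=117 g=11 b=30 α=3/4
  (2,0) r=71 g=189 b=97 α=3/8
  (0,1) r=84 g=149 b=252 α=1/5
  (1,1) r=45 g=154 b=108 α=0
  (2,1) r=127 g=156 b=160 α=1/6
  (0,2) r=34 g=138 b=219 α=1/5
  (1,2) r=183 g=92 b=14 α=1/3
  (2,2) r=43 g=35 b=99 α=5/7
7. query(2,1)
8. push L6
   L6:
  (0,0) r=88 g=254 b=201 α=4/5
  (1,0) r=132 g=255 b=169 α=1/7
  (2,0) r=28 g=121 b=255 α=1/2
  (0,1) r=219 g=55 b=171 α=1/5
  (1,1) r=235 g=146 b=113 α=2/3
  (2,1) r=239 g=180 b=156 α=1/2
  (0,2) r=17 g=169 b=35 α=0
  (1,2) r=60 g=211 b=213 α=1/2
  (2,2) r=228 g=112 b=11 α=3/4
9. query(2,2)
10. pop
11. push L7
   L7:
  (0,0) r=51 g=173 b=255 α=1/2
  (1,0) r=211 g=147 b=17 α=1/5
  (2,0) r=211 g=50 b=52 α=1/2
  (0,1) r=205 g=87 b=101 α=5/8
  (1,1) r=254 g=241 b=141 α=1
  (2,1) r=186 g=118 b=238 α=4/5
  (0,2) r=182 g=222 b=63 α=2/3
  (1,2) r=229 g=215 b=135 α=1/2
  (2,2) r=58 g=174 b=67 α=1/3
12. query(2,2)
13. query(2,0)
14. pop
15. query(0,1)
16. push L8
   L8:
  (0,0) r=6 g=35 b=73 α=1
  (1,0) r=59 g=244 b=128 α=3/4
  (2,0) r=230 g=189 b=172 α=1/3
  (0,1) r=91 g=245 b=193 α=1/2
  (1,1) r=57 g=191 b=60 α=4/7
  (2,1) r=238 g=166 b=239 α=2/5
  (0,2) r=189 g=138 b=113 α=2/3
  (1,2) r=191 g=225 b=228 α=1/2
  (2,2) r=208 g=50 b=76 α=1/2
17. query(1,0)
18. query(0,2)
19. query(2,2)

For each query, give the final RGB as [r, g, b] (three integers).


(0,0) stack=L1,L2; from [0,0,0]:
L1 α=0: [0, 0, 0]
L2 α=4/7: [388/7, 516/7, 732/7]
rounded: [55, 74, 105]

query (2,1) [L1,L2,L3,L4,L5] — begin 0,0,0
+L1 (α=1) → [54, 117, 71]
+L2 (α=1/2) → [125/2, 160, 50]
+L3 (α=0) → [125/2, 160, 50]
+L4 (α=1) → [237, 236, 75]
+L5 (α=1/6) → [656/3, 668/3, 535/6]
= [219, 223, 89]

query (2,2) [L1,L2,L3,L4,L5,L6] — begin 0,0,0
+L1 (α=0) → [0, 0, 0]
+L2 (α=1/5) → [27, 107/5, 234/5]
+L3 (α=1/4) → [65, 513/10, 198/5]
+L4 (α=1/3) → [194/3, 431/5, 1621/15]
+L5 (α=5/7) → [1033/21, 1737/35, 10667/105]
+L6 (α=3/4) → [15397/84, 13497/140, 3533/105]
rounded: [183, 96, 34]

query (2,2) [L1,L2,L3,L4,L5,L7] — begin 0,0,0
after L1 α=0: [0, 0, 0]
after L2 α=1/5: [27, 107/5, 234/5]
after L3 α=1/4: [65, 513/10, 198/5]
after L4 α=1/3: [194/3, 431/5, 1621/15]
after L5 α=5/7: [1033/21, 1737/35, 10667/105]
after L7 α=1/3: [3284/63, 3188/35, 28369/315]
rounded: [52, 91, 90]

(2,0) stack=L1,L2,L3,L4,L5,L7; from [0,0,0]:
after L1 α=1/6: [31/3, 25/6, 197/6]
after L2 α=1: [162, 153, 213]
after L3 α=1/7: [985/7, 1063/7, 1307/7]
after L4 α=1: [84, 181, 69]
after L5 α=3/8: [633/8, 184, 159/2]
after L7 α=1/2: [2321/16, 117, 263/4]
rounded: [145, 117, 66]

at x=0,y=1 over L1,L2,L3,L4,L5:
after L1 α=1/7: [16/7, 142/7, 57/7]
after L2 α=3/7: [2710/49, 5797/49, 1677/49]
after L3 α=1/7: [26599/343, 41005/343, 15893/343]
after L4 α=5/7: [166388/2401, 490180/2401, 251306/2401]
after L5 α=1/5: [867236/12005, 2318469/12005, 1610276/12005]
→ [72, 193, 134]

(1,0) stack=L1,L2,L3,L4,L5,L8; from [0,0,0]:
L1 α=7/8: [14, 231/2, 427/4]
L2 α=1/2: [81, 671/4, 1263/8]
L3 α=1/4: [122, 2865/16, 4141/32]
L4 α=1: [28, 85, 100]
L5 α=3/4: [379/4, 59/2, 95/2]
L8 α=3/4: [1087/16, 1523/8, 863/8]
→ [68, 190, 108]

(0,2) stack=L1,L2,L3,L4,L5,L8; from [0,0,0]:
L1 α=4/7: [388/7, 356/7, 968/7]
L2 α=1: [240, 114, 165]
L3 α=1: [28, 65, 92]
L4 α=2/3: [38, 415/3, 400/3]
L5 α=1/5: [186/5, 2074/15, 2257/15]
L8 α=2/3: [692/5, 6214/45, 5647/45]
= [138, 138, 125]

at x=2,y=2 over L1,L2,L3,L4,L5,L8:
L1 α=0: [0, 0, 0]
L2 α=1/5: [27, 107/5, 234/5]
L3 α=1/4: [65, 513/10, 198/5]
L4 α=1/3: [194/3, 431/5, 1621/15]
L5 α=5/7: [1033/21, 1737/35, 10667/105]
L8 α=1/2: [5401/42, 3487/70, 18647/210]
= [129, 50, 89]


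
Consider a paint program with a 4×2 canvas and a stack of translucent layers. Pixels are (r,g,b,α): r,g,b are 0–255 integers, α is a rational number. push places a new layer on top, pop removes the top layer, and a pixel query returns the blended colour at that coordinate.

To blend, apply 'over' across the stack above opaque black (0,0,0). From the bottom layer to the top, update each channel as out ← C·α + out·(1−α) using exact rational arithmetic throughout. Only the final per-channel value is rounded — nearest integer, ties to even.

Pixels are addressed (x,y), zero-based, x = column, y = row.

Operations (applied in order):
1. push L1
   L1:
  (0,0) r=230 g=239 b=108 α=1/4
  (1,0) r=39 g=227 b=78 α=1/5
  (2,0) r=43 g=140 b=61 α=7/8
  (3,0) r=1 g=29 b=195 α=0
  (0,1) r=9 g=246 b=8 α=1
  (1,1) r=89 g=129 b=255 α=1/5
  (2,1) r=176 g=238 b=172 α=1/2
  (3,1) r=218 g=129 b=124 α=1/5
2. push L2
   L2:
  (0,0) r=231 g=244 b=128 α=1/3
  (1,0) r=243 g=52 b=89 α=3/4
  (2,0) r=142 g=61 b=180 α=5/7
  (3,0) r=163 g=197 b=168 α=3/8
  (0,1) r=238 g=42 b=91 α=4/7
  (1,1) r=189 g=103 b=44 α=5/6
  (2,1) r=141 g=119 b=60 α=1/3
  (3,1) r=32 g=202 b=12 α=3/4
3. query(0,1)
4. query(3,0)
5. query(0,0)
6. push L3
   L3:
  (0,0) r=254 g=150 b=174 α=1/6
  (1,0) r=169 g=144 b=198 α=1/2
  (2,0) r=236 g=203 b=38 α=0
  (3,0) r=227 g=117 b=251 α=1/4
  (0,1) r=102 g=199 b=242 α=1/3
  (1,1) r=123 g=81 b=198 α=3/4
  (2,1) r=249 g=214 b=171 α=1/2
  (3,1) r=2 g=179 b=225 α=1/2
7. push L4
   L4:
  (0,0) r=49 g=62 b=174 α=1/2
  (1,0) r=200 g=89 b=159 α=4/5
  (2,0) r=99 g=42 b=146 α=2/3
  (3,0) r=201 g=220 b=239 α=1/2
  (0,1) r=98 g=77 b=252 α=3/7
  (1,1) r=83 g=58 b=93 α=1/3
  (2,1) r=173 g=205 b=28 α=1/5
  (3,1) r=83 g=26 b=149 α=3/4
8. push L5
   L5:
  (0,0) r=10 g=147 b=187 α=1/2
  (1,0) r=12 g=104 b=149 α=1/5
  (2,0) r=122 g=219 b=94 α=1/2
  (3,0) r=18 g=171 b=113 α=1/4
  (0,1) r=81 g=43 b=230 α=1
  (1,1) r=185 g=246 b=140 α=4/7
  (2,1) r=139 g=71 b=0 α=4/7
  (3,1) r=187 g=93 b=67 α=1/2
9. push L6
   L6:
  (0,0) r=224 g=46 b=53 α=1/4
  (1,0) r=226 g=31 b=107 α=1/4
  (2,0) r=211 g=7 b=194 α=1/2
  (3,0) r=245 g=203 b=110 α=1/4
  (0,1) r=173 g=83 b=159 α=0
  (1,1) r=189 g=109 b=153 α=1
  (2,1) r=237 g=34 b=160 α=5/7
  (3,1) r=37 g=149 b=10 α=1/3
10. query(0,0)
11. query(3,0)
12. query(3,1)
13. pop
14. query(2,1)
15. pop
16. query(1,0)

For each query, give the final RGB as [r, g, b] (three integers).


query (0,1) [L1,L2] — begin 0,0,0
L1 α=1: [9, 246, 8]
L2 α=4/7: [979/7, 906/7, 388/7]
→ [140, 129, 55]

at x=3,y=0 over L1,L2:
+L1 (α=0) → [0, 0, 0]
+L2 (α=3/8) → [489/8, 591/8, 63]
→ [61, 74, 63]

at x=0,y=0 over L1,L2:
+L1 (α=1/4) → [115/2, 239/4, 27]
+L2 (α=1/3) → [346/3, 727/6, 182/3]
→ [115, 121, 61]

query (0,0) [L1,L2,L3,L4,L5,L6] — begin 0,0,0
+L1 (α=1/4) → [115/2, 239/4, 27]
+L2 (α=1/3) → [346/3, 727/6, 182/3]
+L3 (α=1/6) → [1246/9, 4535/36, 716/9]
+L4 (α=1/2) → [1687/18, 6767/72, 1141/9]
+L5 (α=1/2) → [1867/36, 17351/144, 1412/9]
+L6 (α=1/4) → [4555/48, 19559/192, 1571/12]
rounded: [95, 102, 131]

(3,0) stack=L1,L2,L3,L4,L5,L6; from [0,0,0]:
after L1 α=0: [0, 0, 0]
after L2 α=3/8: [489/8, 591/8, 63]
after L3 α=1/4: [3283/32, 2709/32, 110]
after L4 α=1/2: [9715/64, 9749/64, 349/2]
after L5 α=1/4: [30297/256, 40191/256, 1273/8]
after L6 α=1/4: [153611/1024, 172541/1024, 4699/32]
= [150, 168, 147]

at x=3,y=1 over L1,L2,L3,L4,L5,L6:
+L1 (α=1/5) → [218/5, 129/5, 124/5]
+L2 (α=3/4) → [349/10, 3159/20, 76/5]
+L3 (α=1/2) → [369/20, 6739/40, 1201/10]
+L4 (α=3/4) → [5349/80, 9859/160, 5671/40]
+L5 (α=1/2) → [20309/160, 24739/320, 8351/80]
+L6 (α=1/3) → [23269/240, 16193/160, 2917/40]
= [97, 101, 73]

at x=2,y=1 over L1,L2,L3,L4,L5:
+L1 (α=1/2) → [88, 119, 86]
+L2 (α=1/3) → [317/3, 119, 232/3]
+L3 (α=1/2) → [532/3, 333/2, 745/6]
+L4 (α=1/5) → [2647/15, 871/5, 1574/15]
+L5 (α=4/7) → [5427/35, 4033/35, 1574/35]
→ [155, 115, 45]

(1,0) stack=L1,L2,L3,L4; from [0,0,0]:
after L1 α=1/5: [39/5, 227/5, 78/5]
after L2 α=3/4: [921/5, 1007/20, 1413/20]
after L3 α=1/2: [883/5, 3887/40, 5373/40]
after L4 α=4/5: [4883/25, 18127/200, 30813/200]
= [195, 91, 154]


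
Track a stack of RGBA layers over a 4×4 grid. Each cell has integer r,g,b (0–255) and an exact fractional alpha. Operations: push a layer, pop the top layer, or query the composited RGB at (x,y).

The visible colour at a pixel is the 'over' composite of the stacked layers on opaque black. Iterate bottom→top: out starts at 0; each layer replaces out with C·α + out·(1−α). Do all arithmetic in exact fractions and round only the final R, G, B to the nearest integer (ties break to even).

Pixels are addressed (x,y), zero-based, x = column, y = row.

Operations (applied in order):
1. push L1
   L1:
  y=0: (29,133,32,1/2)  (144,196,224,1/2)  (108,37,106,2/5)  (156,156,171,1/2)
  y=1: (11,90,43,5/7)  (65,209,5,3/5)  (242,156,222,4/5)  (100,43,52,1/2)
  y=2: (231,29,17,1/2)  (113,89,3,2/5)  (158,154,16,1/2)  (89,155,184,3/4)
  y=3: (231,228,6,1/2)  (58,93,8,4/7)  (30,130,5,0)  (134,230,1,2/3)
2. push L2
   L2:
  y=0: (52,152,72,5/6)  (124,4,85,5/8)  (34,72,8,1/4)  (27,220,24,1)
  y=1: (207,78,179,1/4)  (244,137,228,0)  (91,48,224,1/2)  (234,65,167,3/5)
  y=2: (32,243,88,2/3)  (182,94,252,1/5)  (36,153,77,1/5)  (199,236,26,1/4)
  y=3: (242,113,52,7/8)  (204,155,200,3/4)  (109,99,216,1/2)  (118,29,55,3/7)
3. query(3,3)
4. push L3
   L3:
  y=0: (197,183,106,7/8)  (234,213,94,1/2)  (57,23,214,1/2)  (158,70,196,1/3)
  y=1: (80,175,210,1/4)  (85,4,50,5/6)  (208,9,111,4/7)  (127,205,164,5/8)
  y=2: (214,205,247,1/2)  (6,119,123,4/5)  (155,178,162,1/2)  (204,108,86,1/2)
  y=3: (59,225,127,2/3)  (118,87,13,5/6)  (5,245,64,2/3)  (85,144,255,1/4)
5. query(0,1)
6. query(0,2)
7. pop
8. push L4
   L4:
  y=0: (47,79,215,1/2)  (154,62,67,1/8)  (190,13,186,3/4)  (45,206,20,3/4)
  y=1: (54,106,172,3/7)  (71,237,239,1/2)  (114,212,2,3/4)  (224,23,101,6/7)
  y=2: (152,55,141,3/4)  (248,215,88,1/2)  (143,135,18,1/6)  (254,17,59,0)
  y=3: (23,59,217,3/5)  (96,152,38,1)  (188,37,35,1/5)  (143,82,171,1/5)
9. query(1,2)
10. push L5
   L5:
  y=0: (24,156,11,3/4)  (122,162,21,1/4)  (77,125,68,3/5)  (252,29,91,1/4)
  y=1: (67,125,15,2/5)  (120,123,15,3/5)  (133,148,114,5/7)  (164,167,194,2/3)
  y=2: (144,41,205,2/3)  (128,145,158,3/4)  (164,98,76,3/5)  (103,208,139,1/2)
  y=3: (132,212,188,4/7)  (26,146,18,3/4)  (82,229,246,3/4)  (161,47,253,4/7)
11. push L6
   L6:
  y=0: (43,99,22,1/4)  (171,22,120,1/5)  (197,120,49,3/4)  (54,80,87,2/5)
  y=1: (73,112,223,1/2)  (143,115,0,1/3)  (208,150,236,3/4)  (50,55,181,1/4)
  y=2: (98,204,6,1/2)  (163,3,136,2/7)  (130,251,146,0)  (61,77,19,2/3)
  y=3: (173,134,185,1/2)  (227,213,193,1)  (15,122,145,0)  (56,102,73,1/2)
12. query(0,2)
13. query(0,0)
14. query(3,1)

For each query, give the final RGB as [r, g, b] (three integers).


at x=3,y=3 over L1,L2:
after L1 α=2/3: [268/3, 460/3, 2/3]
after L2 α=3/7: [2134/21, 2101/21, 503/21]
= [102, 100, 24]

query (0,1) [L1,L2,L3] — begin 0,0,0
L1 α=5/7: [55/7, 450/7, 215/7]
L2 α=1/4: [807/14, 474/7, 949/14]
L3 α=1/4: [3541/56, 2647/28, 5787/56]
rounded: [63, 95, 103]

(0,2) stack=L1,L2,L3; from [0,0,0]:
L1 α=1/2: [231/2, 29/2, 17/2]
L2 α=2/3: [359/6, 1001/6, 123/2]
L3 α=1/2: [1643/12, 2231/12, 617/4]
rounded: [137, 186, 154]

at x=1,y=2 over L1,L2,L4:
L1 α=2/5: [226/5, 178/5, 6/5]
L2 α=1/5: [1814/25, 1182/25, 1284/25]
L4 α=1/2: [4007/25, 6557/50, 1742/25]
→ [160, 131, 70]

query (0,2) [L1,L2,L4,L5,L6] — begin 0,0,0
+L1 (α=1/2) → [231/2, 29/2, 17/2]
+L2 (α=2/3) → [359/6, 1001/6, 123/2]
+L4 (α=3/4) → [3095/24, 1991/24, 969/8]
+L5 (α=2/3) → [10007/72, 3959/72, 4249/24]
+L6 (α=1/2) → [17063/144, 18647/144, 4393/48]
→ [118, 129, 92]

at x=0,y=0 over L1,L2,L4,L5,L6:
L1 α=1/2: [29/2, 133/2, 16]
L2 α=5/6: [183/4, 551/4, 188/3]
L4 α=1/2: [371/8, 867/8, 833/6]
L5 α=3/4: [947/32, 4611/32, 1031/24]
L6 α=1/4: [4217/128, 17001/128, 1207/32]
rounded: [33, 133, 38]

query (3,1) [L1,L2,L4,L5,L6] — begin 0,0,0
after L1 α=1/2: [50, 43/2, 26]
after L2 α=3/5: [802/5, 238/5, 553/5]
after L4 α=6/7: [7522/35, 928/35, 3583/35]
after L5 α=2/3: [6334/35, 4206/35, 5721/35]
after L6 α=1/4: [5188/35, 14543/140, 11749/70]
= [148, 104, 168]


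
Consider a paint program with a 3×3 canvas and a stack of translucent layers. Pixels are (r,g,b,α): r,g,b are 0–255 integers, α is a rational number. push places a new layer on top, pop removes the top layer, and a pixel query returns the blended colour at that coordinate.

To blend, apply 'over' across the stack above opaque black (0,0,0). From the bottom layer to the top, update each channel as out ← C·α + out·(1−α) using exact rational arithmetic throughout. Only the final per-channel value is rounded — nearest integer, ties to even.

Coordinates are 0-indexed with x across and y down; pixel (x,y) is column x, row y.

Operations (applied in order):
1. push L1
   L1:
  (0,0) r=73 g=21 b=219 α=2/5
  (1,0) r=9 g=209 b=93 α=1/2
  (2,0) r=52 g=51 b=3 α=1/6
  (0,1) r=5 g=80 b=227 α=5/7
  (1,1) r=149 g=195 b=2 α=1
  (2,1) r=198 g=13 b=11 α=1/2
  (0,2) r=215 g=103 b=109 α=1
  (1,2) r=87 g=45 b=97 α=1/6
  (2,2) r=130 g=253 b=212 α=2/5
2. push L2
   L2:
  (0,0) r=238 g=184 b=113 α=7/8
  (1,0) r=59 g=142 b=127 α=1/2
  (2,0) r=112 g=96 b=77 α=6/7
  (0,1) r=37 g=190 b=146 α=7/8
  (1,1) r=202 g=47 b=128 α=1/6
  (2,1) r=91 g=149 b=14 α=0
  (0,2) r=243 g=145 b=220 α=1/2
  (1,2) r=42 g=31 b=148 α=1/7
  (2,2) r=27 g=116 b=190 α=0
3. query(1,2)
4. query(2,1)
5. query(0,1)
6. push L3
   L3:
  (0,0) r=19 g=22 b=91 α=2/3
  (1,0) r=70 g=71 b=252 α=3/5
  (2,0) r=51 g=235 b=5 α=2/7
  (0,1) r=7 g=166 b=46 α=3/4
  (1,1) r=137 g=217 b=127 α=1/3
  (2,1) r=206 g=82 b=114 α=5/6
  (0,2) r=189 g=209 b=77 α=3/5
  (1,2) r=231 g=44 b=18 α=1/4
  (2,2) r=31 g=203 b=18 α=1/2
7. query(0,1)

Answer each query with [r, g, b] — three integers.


query (1,2) [L1,L2] — begin 0,0,0
+L1 (α=1/6) → [29/2, 15/2, 97/6]
+L2 (α=1/7) → [129/7, 76/7, 35]
= [18, 11, 35]

query (2,1) [L1,L2] — begin 0,0,0
L1 α=1/2: [99, 13/2, 11/2]
L2 α=0: [99, 13/2, 11/2]
rounded: [99, 6, 6]

(0,1) stack=L1,L2; from [0,0,0]:
+L1 (α=5/7) → [25/7, 400/7, 1135/7]
+L2 (α=7/8) → [919/28, 4855/28, 8289/56]
= [33, 173, 148]

at x=0,y=1 over L1,L2,L3:
L1 α=5/7: [25/7, 400/7, 1135/7]
L2 α=7/8: [919/28, 4855/28, 8289/56]
L3 α=3/4: [1507/112, 18799/112, 16017/224]
rounded: [13, 168, 72]


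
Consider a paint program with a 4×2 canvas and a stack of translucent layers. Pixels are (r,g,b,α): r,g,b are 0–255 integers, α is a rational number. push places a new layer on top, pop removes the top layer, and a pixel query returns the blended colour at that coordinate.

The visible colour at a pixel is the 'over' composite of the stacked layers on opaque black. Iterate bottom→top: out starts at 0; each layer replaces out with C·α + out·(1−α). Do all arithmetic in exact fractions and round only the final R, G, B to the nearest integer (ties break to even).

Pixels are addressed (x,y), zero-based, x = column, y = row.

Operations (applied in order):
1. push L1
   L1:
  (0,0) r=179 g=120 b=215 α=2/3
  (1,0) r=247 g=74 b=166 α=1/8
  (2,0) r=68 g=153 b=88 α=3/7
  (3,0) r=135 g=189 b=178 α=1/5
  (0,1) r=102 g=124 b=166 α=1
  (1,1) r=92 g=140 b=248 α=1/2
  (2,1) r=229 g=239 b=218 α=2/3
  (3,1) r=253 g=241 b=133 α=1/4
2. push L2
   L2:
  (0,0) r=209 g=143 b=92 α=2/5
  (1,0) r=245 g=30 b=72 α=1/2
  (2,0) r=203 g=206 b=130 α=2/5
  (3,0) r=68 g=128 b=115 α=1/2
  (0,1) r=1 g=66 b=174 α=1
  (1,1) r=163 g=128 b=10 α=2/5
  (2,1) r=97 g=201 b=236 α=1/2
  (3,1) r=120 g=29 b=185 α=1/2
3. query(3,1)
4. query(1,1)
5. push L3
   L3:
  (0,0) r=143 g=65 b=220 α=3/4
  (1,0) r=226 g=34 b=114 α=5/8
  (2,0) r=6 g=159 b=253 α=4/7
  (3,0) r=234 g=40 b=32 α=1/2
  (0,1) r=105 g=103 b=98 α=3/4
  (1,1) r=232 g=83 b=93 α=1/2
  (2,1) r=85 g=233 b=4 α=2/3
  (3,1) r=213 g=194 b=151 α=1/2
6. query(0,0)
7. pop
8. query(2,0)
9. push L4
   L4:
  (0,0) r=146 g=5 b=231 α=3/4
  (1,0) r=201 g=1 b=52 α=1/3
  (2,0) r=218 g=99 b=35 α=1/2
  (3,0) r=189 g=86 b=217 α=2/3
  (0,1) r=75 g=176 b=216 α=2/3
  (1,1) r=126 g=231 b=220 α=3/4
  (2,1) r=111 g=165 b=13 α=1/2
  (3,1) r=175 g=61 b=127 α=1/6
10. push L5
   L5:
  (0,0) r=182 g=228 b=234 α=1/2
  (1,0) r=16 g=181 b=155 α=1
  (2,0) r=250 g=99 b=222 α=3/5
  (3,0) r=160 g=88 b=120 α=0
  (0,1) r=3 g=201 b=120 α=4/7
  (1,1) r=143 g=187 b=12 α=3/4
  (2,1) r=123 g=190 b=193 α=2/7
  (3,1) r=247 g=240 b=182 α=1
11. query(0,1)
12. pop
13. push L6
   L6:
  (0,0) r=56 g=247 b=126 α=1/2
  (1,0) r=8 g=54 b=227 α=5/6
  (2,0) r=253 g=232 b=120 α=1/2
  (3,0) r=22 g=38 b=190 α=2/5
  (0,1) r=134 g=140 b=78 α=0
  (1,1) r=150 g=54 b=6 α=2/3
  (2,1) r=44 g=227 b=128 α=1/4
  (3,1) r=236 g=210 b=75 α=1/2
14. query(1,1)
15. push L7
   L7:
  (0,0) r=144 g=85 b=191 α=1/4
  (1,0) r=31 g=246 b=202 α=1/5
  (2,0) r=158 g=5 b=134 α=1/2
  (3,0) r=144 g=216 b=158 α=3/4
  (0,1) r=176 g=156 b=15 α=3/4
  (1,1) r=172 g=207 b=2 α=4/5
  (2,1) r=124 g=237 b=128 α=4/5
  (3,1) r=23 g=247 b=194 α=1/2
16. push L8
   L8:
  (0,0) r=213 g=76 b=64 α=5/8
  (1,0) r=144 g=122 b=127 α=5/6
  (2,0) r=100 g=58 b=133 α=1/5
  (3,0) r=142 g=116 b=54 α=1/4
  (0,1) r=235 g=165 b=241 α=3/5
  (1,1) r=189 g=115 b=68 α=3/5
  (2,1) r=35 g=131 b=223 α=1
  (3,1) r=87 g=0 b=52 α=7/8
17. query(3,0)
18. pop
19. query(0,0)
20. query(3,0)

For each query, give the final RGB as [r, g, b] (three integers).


at x=3,y=1 over L1,L2:
L1 α=1/4: [253/4, 241/4, 133/4]
L2 α=1/2: [733/8, 357/8, 873/8]
rounded: [92, 45, 109]

(1,1) stack=L1,L2; from [0,0,0]:
after L1 α=1/2: [46, 70, 124]
after L2 α=2/5: [464/5, 466/5, 392/5]
rounded: [93, 93, 78]

at x=0,y=0 over L1,L2,L3:
L1 α=2/3: [358/3, 80, 430/3]
L2 α=2/5: [776/5, 526/5, 614/5]
L3 α=3/4: [2921/20, 1501/20, 1957/10]
= [146, 75, 196]

query (2,0) [L1,L2] — begin 0,0,0
after L1 α=3/7: [204/7, 459/7, 264/7]
after L2 α=2/5: [3454/35, 4261/35, 2612/35]
= [99, 122, 75]

at x=0,y=1 over L1,L2,L4,L5:
after L1 α=1: [102, 124, 166]
after L2 α=1: [1, 66, 174]
after L4 α=2/3: [151/3, 418/3, 202]
after L5 α=4/7: [163/7, 1222/7, 1086/7]
= [23, 175, 155]

query (1,1) [L1,L2,L4,L6] — begin 0,0,0
after L1 α=1/2: [46, 70, 124]
after L2 α=2/5: [464/5, 466/5, 392/5]
after L4 α=3/4: [1177/10, 3931/20, 923/5]
after L6 α=2/3: [4177/30, 6091/60, 983/15]
rounded: [139, 102, 66]

(3,0) stack=L1,L2,L4,L6,L7,L8; from [0,0,0]:
+L1 (α=1/5) → [27, 189/5, 178/5]
+L2 (α=1/2) → [95/2, 829/10, 753/10]
+L4 (α=2/3) → [851/6, 2549/30, 5093/30]
+L6 (α=2/5) → [939/10, 3309/50, 8893/50]
+L7 (α=3/4) → [5259/40, 35709/200, 32593/200]
+L8 (α=1/4) → [21457/160, 130327/800, 108579/800]
= [134, 163, 136]

at x=0,y=0 over L1,L2,L4,L6,L7:
L1 α=2/3: [358/3, 80, 430/3]
L2 α=2/5: [776/5, 526/5, 614/5]
L4 α=3/4: [1483/10, 601/20, 4079/20]
L6 α=1/2: [2043/20, 5541/40, 6599/40]
L7 α=1/4: [9009/80, 20023/160, 27437/160]
= [113, 125, 171]

(3,0) stack=L1,L2,L4,L6,L7; from [0,0,0]:
after L1 α=1/5: [27, 189/5, 178/5]
after L2 α=1/2: [95/2, 829/10, 753/10]
after L4 α=2/3: [851/6, 2549/30, 5093/30]
after L6 α=2/5: [939/10, 3309/50, 8893/50]
after L7 α=3/4: [5259/40, 35709/200, 32593/200]
rounded: [131, 179, 163]


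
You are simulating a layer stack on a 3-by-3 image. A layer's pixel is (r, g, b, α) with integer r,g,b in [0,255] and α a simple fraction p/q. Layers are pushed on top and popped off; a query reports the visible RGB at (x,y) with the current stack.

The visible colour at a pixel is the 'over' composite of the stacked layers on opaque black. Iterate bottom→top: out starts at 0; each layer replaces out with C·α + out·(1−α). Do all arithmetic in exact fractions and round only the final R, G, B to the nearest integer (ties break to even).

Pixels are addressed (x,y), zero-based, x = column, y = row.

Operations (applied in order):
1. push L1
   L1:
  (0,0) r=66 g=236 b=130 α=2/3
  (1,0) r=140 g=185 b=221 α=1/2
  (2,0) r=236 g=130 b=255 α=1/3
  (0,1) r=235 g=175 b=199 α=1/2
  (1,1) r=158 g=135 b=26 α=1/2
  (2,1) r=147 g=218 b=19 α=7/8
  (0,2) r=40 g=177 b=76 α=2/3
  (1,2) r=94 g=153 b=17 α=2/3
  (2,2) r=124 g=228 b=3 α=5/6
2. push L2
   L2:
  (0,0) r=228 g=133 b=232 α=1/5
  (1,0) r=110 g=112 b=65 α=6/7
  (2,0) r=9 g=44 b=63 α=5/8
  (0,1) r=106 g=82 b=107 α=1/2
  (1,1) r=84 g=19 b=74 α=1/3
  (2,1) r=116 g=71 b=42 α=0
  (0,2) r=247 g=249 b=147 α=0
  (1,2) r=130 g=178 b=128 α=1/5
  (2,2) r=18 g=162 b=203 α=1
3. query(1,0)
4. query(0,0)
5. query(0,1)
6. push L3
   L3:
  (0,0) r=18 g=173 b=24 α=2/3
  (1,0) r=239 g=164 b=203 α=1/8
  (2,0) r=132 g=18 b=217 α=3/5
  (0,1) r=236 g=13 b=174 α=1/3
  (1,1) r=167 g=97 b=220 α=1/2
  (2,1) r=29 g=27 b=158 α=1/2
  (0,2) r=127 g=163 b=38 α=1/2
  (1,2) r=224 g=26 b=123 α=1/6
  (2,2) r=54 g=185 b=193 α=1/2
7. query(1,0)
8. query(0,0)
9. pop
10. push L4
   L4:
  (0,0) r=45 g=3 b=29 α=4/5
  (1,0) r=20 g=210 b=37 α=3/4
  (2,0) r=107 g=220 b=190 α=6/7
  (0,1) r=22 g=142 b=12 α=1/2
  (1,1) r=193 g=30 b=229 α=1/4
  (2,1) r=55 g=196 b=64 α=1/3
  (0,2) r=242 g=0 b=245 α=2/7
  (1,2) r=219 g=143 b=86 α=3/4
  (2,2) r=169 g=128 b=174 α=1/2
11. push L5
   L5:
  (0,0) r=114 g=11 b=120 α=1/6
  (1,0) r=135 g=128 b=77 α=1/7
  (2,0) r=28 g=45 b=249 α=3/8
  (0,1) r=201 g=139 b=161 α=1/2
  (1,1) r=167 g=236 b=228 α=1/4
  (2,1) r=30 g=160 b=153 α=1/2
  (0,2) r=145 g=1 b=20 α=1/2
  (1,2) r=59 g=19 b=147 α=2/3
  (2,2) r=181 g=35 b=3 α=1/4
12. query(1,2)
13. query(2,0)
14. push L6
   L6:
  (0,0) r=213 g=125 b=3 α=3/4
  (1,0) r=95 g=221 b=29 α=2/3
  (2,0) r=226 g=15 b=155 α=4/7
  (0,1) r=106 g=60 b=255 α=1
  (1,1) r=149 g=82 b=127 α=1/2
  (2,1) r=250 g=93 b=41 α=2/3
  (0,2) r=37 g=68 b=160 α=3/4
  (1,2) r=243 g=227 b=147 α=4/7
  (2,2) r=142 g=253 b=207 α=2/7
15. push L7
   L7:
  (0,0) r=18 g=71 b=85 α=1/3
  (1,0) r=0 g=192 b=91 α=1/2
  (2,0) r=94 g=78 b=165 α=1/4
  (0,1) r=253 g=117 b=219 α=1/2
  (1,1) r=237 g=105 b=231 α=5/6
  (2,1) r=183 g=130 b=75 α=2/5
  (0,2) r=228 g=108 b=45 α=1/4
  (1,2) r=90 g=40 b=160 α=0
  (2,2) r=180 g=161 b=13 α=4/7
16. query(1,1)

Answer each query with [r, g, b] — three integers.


query (1,0) [L1,L2] — begin 0,0,0
after L1 α=1/2: [70, 185/2, 221/2]
after L2 α=6/7: [730/7, 1529/14, 143/2]
→ [104, 109, 72]

query (0,0) [L1,L2] — begin 0,0,0
+L1 (α=2/3) → [44, 472/3, 260/3]
+L2 (α=1/5) → [404/5, 2287/15, 1736/15]
→ [81, 152, 116]

(0,1) stack=L1,L2; from [0,0,0]:
after L1 α=1/2: [235/2, 175/2, 199/2]
after L2 α=1/2: [447/4, 339/4, 413/4]
rounded: [112, 85, 103]

query (1,0) [L1,L2,L3] — begin 0,0,0
after L1 α=1/2: [70, 185/2, 221/2]
after L2 α=6/7: [730/7, 1529/14, 143/2]
after L3 α=1/8: [969/8, 1857/16, 1407/16]
rounded: [121, 116, 88]

at x=0,y=0 over L1,L2,L3:
+L1 (α=2/3) → [44, 472/3, 260/3]
+L2 (α=1/5) → [404/5, 2287/15, 1736/15]
+L3 (α=2/3) → [584/15, 7477/45, 2456/45]
→ [39, 166, 55]

(1,2) stack=L1,L2,L4,L5; from [0,0,0]:
L1 α=2/3: [188/3, 102, 34/3]
L2 α=1/5: [1142/15, 586/5, 104/3]
L4 α=3/4: [10997/60, 2731/20, 439/6]
L5 α=2/3: [18077/180, 3491/60, 2203/18]
→ [100, 58, 122]

at x=2,y=0 over L1,L2,L4,L5:
+L1 (α=1/3) → [236/3, 130/3, 85]
+L2 (α=5/8) → [281/8, 175/4, 285/4]
+L4 (α=6/7) → [5417/56, 5455/28, 4845/28]
+L5 (α=3/8) → [31789/448, 31055/224, 45141/224]
= [71, 139, 202]

(1,1) stack=L1,L2,L4,L5,L6,L7; from [0,0,0]:
after L1 α=1/2: [79, 135/2, 13]
after L2 α=1/3: [242/3, 154/3, 100/3]
after L4 α=1/4: [435/4, 46, 329/4]
after L5 α=1/4: [1973/16, 187/2, 1899/16]
after L6 α=1/2: [4357/32, 351/4, 3931/32]
after L7 α=5/6: [42277/192, 817/8, 40891/192]
rounded: [220, 102, 213]


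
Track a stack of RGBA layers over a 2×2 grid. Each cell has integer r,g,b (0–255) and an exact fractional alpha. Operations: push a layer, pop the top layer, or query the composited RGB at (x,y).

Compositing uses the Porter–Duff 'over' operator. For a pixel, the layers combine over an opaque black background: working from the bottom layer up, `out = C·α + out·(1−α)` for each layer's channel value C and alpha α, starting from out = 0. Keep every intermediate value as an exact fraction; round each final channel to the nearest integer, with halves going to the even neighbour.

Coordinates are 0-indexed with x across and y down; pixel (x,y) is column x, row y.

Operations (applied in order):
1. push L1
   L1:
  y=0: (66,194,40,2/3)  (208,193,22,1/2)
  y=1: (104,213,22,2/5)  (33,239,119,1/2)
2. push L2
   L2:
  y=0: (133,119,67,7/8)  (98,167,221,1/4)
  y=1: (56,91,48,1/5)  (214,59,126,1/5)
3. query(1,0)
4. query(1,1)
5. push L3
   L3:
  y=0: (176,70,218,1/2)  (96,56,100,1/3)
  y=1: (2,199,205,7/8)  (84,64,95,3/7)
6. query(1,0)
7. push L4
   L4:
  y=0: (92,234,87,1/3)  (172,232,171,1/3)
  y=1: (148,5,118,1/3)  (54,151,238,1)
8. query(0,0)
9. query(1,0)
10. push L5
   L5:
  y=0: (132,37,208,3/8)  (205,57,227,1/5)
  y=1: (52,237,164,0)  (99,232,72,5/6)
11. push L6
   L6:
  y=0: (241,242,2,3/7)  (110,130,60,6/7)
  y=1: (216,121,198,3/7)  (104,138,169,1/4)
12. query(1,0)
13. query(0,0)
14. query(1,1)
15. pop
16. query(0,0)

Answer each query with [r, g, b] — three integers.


query (1,0) [L1,L2] — begin 0,0,0
after L1 α=1/2: [104, 193/2, 11]
after L2 α=1/4: [205/2, 913/8, 127/2]
= [102, 114, 64]

at x=1,y=1 over L1,L2:
L1 α=1/2: [33/2, 239/2, 119/2]
L2 α=1/5: [56, 537/5, 364/5]
= [56, 107, 73]

at x=1,y=0 over L1,L2,L3:
after L1 α=1/2: [104, 193/2, 11]
after L2 α=1/4: [205/2, 913/8, 127/2]
after L3 α=1/3: [301/3, 379/4, 227/3]
= [100, 95, 76]

at x=0,y=0 over L1,L2,L3,L4:
L1 α=2/3: [44, 388/3, 80/3]
L2 α=7/8: [975/8, 2887/24, 1487/24]
L3 α=1/2: [2383/16, 4567/48, 6719/48]
L4 α=1/3: [3119/24, 10183/72, 8807/72]
rounded: [130, 141, 122]

query (1,0) [L1,L2,L3,L4] — begin 0,0,0
+L1 (α=1/2) → [104, 193/2, 11]
+L2 (α=1/4) → [205/2, 913/8, 127/2]
+L3 (α=1/3) → [301/3, 379/4, 227/3]
+L4 (α=1/3) → [1118/9, 281/2, 967/9]
→ [124, 140, 107]

(1,0) stack=L1,L2,L3,L4,L5,L6; from [0,0,0]:
after L1 α=1/2: [104, 193/2, 11]
after L2 α=1/4: [205/2, 913/8, 127/2]
after L3 α=1/3: [301/3, 379/4, 227/3]
after L4 α=1/3: [1118/9, 281/2, 967/9]
after L5 α=1/5: [6317/45, 619/5, 5911/45]
after L6 α=6/7: [36017/315, 4519/35, 22111/315]
rounded: [114, 129, 70]

query (0,0) [L1,L2,L3,L4,L5,L6] — begin 0,0,0
L1 α=2/3: [44, 388/3, 80/3]
L2 α=7/8: [975/8, 2887/24, 1487/24]
L3 α=1/2: [2383/16, 4567/48, 6719/48]
L4 α=1/3: [3119/24, 10183/72, 8807/72]
L5 α=3/8: [25099/192, 58907/576, 88963/576]
L6 α=3/7: [59803/336, 163451/1008, 89827/1008]
rounded: [178, 162, 89]

query (1,1) [L1,L2,L3,L4,L5,L6] — begin 0,0,0
+L1 (α=1/2) → [33/2, 239/2, 119/2]
+L2 (α=1/5) → [56, 537/5, 364/5]
+L3 (α=3/7) → [68, 444/5, 2881/35]
+L4 (α=1) → [54, 151, 238]
+L5 (α=5/6) → [183/2, 437/2, 299/3]
+L6 (α=1/4) → [757/8, 1587/8, 117]
rounded: [95, 198, 117]

query (0,0) [L1,L2,L3,L4,L5] — begin 0,0,0
after L1 α=2/3: [44, 388/3, 80/3]
after L2 α=7/8: [975/8, 2887/24, 1487/24]
after L3 α=1/2: [2383/16, 4567/48, 6719/48]
after L4 α=1/3: [3119/24, 10183/72, 8807/72]
after L5 α=3/8: [25099/192, 58907/576, 88963/576]
→ [131, 102, 154]


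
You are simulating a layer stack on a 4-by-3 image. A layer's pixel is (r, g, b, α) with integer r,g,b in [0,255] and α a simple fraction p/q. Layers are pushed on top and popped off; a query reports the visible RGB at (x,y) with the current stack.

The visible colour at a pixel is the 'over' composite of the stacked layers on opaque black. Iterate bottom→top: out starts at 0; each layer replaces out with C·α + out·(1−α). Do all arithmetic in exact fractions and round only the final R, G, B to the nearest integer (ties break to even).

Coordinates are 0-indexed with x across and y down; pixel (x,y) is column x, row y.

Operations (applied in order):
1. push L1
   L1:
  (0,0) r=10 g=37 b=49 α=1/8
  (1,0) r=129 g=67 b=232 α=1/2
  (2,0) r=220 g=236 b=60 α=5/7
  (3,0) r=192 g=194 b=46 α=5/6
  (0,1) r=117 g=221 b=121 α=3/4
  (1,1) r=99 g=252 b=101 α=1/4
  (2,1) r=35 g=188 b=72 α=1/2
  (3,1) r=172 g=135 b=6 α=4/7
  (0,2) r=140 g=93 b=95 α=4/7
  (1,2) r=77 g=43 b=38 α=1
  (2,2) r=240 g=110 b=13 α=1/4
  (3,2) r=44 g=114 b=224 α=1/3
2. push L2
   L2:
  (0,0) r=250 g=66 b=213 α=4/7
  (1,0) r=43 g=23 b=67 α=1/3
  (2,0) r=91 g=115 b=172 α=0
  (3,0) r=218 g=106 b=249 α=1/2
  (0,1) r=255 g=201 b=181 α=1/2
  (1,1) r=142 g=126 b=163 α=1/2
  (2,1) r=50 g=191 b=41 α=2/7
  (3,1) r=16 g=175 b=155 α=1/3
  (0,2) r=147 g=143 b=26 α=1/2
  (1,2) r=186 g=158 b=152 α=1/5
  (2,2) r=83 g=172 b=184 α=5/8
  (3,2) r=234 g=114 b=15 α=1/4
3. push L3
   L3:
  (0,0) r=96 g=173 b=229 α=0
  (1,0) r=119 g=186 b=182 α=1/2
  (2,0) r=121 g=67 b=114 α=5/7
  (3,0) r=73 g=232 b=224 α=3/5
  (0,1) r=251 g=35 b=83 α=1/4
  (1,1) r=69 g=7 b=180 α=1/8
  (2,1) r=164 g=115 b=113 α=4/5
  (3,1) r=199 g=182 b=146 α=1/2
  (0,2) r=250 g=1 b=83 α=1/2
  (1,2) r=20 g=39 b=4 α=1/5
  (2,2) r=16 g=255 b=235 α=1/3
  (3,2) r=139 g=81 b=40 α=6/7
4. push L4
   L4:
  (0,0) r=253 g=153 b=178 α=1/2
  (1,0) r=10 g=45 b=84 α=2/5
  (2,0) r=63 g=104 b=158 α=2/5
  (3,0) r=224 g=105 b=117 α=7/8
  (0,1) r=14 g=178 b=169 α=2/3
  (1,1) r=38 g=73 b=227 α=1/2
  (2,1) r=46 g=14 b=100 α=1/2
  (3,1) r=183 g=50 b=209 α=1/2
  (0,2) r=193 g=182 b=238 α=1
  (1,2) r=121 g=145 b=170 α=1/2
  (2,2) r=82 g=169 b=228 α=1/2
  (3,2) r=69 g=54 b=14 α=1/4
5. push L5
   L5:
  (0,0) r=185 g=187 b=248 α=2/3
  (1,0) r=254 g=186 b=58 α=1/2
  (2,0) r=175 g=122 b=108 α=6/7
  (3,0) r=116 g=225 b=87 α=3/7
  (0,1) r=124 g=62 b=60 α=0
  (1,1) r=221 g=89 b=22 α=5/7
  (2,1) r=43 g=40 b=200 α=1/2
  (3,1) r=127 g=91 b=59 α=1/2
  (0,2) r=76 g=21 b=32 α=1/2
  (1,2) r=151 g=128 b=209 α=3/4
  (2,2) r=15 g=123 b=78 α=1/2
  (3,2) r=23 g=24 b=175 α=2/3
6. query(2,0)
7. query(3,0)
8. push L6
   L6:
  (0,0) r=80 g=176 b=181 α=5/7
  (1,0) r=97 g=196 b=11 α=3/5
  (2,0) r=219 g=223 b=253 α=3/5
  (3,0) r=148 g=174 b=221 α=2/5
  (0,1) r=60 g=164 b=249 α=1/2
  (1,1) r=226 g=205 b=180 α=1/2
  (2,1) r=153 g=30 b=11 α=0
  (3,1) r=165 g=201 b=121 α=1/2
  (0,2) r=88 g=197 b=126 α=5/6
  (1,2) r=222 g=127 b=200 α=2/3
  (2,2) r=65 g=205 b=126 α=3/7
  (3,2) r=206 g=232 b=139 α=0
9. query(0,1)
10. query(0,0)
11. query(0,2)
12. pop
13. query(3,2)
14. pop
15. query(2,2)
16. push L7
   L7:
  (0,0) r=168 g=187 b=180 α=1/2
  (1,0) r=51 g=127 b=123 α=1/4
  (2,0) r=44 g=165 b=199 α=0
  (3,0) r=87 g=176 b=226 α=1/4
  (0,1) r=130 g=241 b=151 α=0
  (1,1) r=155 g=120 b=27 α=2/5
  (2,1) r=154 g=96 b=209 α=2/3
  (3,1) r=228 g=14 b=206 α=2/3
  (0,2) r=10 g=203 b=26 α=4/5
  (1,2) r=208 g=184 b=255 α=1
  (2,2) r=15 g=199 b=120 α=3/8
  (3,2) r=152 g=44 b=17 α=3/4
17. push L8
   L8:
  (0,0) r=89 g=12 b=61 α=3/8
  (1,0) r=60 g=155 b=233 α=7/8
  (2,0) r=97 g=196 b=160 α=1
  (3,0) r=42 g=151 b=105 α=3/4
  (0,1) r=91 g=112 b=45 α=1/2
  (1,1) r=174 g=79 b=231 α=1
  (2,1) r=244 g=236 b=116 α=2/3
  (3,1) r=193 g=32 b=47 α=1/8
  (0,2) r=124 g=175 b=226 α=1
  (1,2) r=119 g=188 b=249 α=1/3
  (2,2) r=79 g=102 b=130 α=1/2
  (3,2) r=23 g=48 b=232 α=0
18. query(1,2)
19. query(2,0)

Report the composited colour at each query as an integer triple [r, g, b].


at x=2,y=0 over L1,L2,L3,L4,L5:
after L1 α=5/7: [1100/7, 1180/7, 300/7]
after L2 α=0: [1100/7, 1180/7, 300/7]
after L3 α=5/7: [6435/49, 4705/49, 4590/49]
after L4 α=2/5: [25479/245, 24307/245, 29254/245]
after L5 α=6/7: [282729/1715, 203647/1715, 188014/1715]
→ [165, 119, 110]

at x=3,y=0 over L1,L2,L3,L4,L5:
L1 α=5/6: [160, 485/3, 115/3]
L2 α=1/2: [189, 803/6, 431/3]
L3 α=3/5: [597/5, 2891/15, 2878/15]
L4 α=7/8: [8437/40, 3479/30, 15163/120]
L5 α=3/7: [11917/70, 17083/105, 22993/210]
rounded: [170, 163, 109]

(0,1) stack=L1,L2,L3,L4,L5,L6; from [0,0,0]:
+L1 (α=3/4) → [351/4, 663/4, 363/4]
+L2 (α=1/2) → [1371/8, 1467/8, 1087/8]
+L3 (α=1/4) → [6121/32, 4681/32, 3925/32]
+L4 (α=2/3) → [2339/32, 16073/96, 14741/96]
+L5 (α=0) → [2339/32, 16073/96, 14741/96]
+L6 (α=1/2) → [4259/64, 31817/192, 38645/192]
= [67, 166, 201]

query (0,0) [L1,L2,L3,L4,L5,L6] — begin 0,0,0
+L1 (α=1/8) → [5/4, 37/8, 49/8]
+L2 (α=4/7) → [4015/28, 2223/56, 6963/56]
+L3 (α=0) → [4015/28, 2223/56, 6963/56]
+L4 (α=1/2) → [11099/56, 10791/112, 16931/112]
+L5 (α=2/3) → [31819/168, 52679/336, 24161/112]
+L6 (α=5/7) → [65419/588, 200519/1176, 74841/392]
rounded: [111, 171, 191]

query (0,2) [L1,L2,L3,L4,L5,L6] — begin 0,0,0
L1 α=4/7: [80, 372/7, 380/7]
L2 α=1/2: [227/2, 1373/14, 281/7]
L3 α=1/2: [727/4, 1387/28, 431/7]
L4 α=1: [193, 182, 238]
L5 α=1/2: [269/2, 203/2, 135]
L6 α=5/6: [383/4, 2173/12, 255/2]
→ [96, 181, 128]

at x=3,y=2 over L1,L2,L3,L4,L5:
after L1 α=1/3: [44/3, 38, 224/3]
after L2 α=1/4: [139/2, 57, 239/4]
after L3 α=6/7: [1807/14, 543/7, 1199/28]
after L4 α=1/4: [6387/56, 2007/28, 3989/112]
after L5 α=2/3: [8963/168, 1117/28, 43189/336]
rounded: [53, 40, 129]

at x=2,y=2 over L1,L2,L3,L4:
L1 α=1/4: [60, 55/2, 13/4]
L2 α=5/8: [595/8, 1885/16, 3719/32]
L3 α=1/3: [659/12, 3925/24, 2493/16]
L4 α=1/2: [1643/24, 7981/48, 6141/32]
= [68, 166, 192]

(1,2) stack=L1,L2,L3,L4,L7,L8; from [0,0,0]:
L1 α=1: [77, 43, 38]
L2 α=1/5: [494/5, 66, 304/5]
L3 α=1/5: [2076/25, 303/5, 1236/25]
L4 α=1/2: [5101/50, 514/5, 2743/25]
L7 α=1: [208, 184, 255]
L8 α=1/3: [535/3, 556/3, 253]
→ [178, 185, 253]

query (2,0) [L1,L2,L3,L4,L7,L8] — begin 0,0,0
L1 α=5/7: [1100/7, 1180/7, 300/7]
L2 α=0: [1100/7, 1180/7, 300/7]
L3 α=5/7: [6435/49, 4705/49, 4590/49]
L4 α=2/5: [25479/245, 24307/245, 29254/245]
L7 α=0: [25479/245, 24307/245, 29254/245]
L8 α=1: [97, 196, 160]
→ [97, 196, 160]


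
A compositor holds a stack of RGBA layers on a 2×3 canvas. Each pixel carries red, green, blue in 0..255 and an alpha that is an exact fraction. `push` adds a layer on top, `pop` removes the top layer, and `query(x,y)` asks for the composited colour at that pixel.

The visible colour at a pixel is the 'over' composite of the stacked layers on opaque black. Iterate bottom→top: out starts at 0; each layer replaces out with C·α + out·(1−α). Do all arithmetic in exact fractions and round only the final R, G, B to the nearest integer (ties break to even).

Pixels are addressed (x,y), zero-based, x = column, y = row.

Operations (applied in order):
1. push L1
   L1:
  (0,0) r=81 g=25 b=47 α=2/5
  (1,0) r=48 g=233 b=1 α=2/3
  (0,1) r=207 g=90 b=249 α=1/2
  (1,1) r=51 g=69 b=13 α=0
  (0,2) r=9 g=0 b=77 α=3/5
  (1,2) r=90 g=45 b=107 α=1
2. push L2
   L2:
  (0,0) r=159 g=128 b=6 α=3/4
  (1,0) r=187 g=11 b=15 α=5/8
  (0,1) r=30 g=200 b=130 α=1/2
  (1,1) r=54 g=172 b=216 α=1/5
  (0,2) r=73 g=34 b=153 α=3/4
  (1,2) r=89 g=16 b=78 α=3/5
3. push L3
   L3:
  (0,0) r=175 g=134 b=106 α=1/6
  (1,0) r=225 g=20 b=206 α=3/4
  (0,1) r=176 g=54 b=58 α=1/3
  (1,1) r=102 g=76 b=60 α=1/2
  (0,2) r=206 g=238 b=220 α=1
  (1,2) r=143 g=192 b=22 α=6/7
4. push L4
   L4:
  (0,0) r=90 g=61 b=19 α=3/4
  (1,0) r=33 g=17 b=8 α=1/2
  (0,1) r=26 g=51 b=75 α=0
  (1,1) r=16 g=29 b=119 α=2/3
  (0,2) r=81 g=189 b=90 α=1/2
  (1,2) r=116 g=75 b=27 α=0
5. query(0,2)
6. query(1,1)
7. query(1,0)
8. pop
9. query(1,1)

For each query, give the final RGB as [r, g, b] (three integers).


query (0,2) [L1,L2,L3,L4] — begin 0,0,0
+L1 (α=3/5) → [27/5, 0, 231/5]
+L2 (α=3/4) → [561/10, 51/2, 1263/10]
+L3 (α=1) → [206, 238, 220]
+L4 (α=1/2) → [287/2, 427/2, 155]
rounded: [144, 214, 155]

query (1,1) [L1,L2,L3,L4] — begin 0,0,0
+L1 (α=0) → [0, 0, 0]
+L2 (α=1/5) → [54/5, 172/5, 216/5]
+L3 (α=1/2) → [282/5, 276/5, 258/5]
+L4 (α=2/3) → [442/15, 566/15, 1448/15]
= [29, 38, 97]

(1,0) stack=L1,L2,L3,L4; from [0,0,0]:
+L1 (α=2/3) → [32, 466/3, 2/3]
+L2 (α=5/8) → [1031/8, 521/8, 77/8]
+L3 (α=3/4) → [6431/32, 1001/32, 5021/32]
+L4 (α=1/2) → [7487/64, 1545/64, 5277/64]
rounded: [117, 24, 82]

at x=1,y=1 over L1,L2,L3:
L1 α=0: [0, 0, 0]
L2 α=1/5: [54/5, 172/5, 216/5]
L3 α=1/2: [282/5, 276/5, 258/5]
→ [56, 55, 52]


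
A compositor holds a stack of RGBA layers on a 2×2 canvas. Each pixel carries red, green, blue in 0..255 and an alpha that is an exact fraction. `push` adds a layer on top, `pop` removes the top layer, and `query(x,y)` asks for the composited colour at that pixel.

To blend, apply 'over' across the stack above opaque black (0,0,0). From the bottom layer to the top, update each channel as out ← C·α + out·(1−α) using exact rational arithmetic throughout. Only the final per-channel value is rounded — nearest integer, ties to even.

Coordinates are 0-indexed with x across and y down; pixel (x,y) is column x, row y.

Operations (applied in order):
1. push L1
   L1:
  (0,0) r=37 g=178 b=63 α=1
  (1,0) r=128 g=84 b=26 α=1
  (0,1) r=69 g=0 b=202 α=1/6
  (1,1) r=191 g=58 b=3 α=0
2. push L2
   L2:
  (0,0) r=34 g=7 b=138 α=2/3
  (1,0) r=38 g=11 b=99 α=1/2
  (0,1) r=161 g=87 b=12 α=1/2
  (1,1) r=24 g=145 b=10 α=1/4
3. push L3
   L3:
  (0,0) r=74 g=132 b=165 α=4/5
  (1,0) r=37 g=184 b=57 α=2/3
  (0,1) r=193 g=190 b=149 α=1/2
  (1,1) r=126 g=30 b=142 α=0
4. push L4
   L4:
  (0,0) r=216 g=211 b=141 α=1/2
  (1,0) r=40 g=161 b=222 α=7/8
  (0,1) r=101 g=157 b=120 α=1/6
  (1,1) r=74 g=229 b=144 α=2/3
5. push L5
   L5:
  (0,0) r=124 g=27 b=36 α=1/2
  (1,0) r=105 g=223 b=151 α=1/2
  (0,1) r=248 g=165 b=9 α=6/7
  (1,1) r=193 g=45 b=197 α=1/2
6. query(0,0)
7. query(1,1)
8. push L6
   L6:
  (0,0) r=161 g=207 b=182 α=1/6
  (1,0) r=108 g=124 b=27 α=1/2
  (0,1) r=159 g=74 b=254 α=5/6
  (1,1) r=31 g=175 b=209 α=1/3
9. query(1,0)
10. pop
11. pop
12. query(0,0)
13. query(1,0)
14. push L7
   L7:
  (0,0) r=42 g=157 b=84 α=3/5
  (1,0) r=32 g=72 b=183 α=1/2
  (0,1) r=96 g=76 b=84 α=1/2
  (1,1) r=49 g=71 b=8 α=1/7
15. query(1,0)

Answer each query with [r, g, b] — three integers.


query (0,0) [L1,L2,L3,L4,L5] — begin 0,0,0
after L1 α=1: [37, 178, 63]
after L2 α=2/3: [35, 64, 113]
after L3 α=4/5: [331/5, 592/5, 773/5]
after L4 α=1/2: [1411/10, 1647/10, 739/5]
after L5 α=1/2: [2651/20, 1917/20, 919/10]
rounded: [133, 96, 92]

(1,1) stack=L1,L2,L3,L4,L5; from [0,0,0]:
+L1 (α=0) → [0, 0, 0]
+L2 (α=1/4) → [6, 145/4, 5/2]
+L3 (α=0) → [6, 145/4, 5/2]
+L4 (α=2/3) → [154/3, 659/4, 581/6]
+L5 (α=1/2) → [733/6, 839/8, 1763/12]
→ [122, 105, 147]

query (1,0) [L1,L2,L3,L4,L5,L6] — begin 0,0,0
+L1 (α=1) → [128, 84, 26]
+L2 (α=1/2) → [83, 95/2, 125/2]
+L3 (α=2/3) → [157/3, 277/2, 353/6]
+L4 (α=7/8) → [997/24, 2531/16, 9677/48]
+L5 (α=1/2) → [3517/48, 6099/32, 16925/96]
+L6 (α=1/2) → [8701/96, 10067/64, 19517/192]
= [91, 157, 102]

(0,0) stack=L1,L2,L3,L4; from [0,0,0]:
after L1 α=1: [37, 178, 63]
after L2 α=2/3: [35, 64, 113]
after L3 α=4/5: [331/5, 592/5, 773/5]
after L4 α=1/2: [1411/10, 1647/10, 739/5]
rounded: [141, 165, 148]

(1,0) stack=L1,L2,L3,L4; from [0,0,0]:
after L1 α=1: [128, 84, 26]
after L2 α=1/2: [83, 95/2, 125/2]
after L3 α=2/3: [157/3, 277/2, 353/6]
after L4 α=7/8: [997/24, 2531/16, 9677/48]
= [42, 158, 202]

at x=1,y=0 over L1,L2,L3,L4,L7:
after L1 α=1: [128, 84, 26]
after L2 α=1/2: [83, 95/2, 125/2]
after L3 α=2/3: [157/3, 277/2, 353/6]
after L4 α=7/8: [997/24, 2531/16, 9677/48]
after L7 α=1/2: [1765/48, 3683/32, 18461/96]
= [37, 115, 192]
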